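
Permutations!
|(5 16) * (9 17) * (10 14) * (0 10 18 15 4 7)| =|(0 10 14 18 15 4 7)(5 16)(9 17)| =14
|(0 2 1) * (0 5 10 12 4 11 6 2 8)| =|(0 8)(1 5 10 12 4 11 6 2)| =8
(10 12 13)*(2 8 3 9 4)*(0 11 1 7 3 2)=(0 11 1 7 3 9 4)(2 8)(10 12 13)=[11, 7, 8, 9, 0, 5, 6, 3, 2, 4, 12, 1, 13, 10]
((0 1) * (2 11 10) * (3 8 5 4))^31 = ((0 1)(2 11 10)(3 8 5 4))^31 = (0 1)(2 11 10)(3 4 5 8)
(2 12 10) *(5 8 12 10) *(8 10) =[0, 1, 8, 3, 4, 10, 6, 7, 12, 9, 2, 11, 5] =(2 8 12 5 10)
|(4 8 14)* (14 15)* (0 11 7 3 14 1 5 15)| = 21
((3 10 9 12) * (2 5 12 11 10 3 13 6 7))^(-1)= (2 7 6 13 12 5)(9 10 11)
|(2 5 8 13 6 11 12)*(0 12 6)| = 6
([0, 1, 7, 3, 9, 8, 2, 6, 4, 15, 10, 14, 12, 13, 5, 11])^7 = (15)(2 7 6)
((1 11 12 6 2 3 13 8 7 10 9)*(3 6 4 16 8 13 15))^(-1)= ((1 11 12 4 16 8 7 10 9)(2 6)(3 15))^(-1)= (1 9 10 7 8 16 4 12 11)(2 6)(3 15)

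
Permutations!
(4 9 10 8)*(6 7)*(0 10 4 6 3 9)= [10, 1, 2, 9, 0, 5, 7, 3, 6, 4, 8]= (0 10 8 6 7 3 9 4)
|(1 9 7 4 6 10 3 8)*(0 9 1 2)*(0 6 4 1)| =20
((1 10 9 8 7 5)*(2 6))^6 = (10) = ((1 10 9 8 7 5)(2 6))^6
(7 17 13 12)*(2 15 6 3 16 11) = [0, 1, 15, 16, 4, 5, 3, 17, 8, 9, 10, 2, 7, 12, 14, 6, 11, 13] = (2 15 6 3 16 11)(7 17 13 12)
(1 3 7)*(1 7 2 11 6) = [0, 3, 11, 2, 4, 5, 1, 7, 8, 9, 10, 6] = (1 3 2 11 6)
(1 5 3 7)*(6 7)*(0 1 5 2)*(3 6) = (0 1 2)(5 6 7) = [1, 2, 0, 3, 4, 6, 7, 5]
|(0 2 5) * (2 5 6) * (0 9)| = 6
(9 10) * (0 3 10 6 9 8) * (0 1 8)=(0 3 10)(1 8)(6 9)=[3, 8, 2, 10, 4, 5, 9, 7, 1, 6, 0]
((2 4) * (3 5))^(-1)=((2 4)(3 5))^(-1)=(2 4)(3 5)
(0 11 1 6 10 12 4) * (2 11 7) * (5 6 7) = (0 5 6 10 12 4)(1 7 2 11) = [5, 7, 11, 3, 0, 6, 10, 2, 8, 9, 12, 1, 4]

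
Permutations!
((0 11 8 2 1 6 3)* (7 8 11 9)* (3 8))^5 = (11)(0 9 7 3)(1 6 8 2) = ((11)(0 9 7 3)(1 6 8 2))^5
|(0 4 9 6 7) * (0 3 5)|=7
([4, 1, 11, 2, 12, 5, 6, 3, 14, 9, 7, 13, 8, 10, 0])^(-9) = [4, 1, 10, 13, 12, 5, 6, 11, 14, 9, 2, 7, 8, 3, 0]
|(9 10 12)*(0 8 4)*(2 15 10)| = 15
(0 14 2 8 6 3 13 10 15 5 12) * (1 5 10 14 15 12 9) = (0 15 10 12)(1 5 9)(2 8 6 3 13 14) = [15, 5, 8, 13, 4, 9, 3, 7, 6, 1, 12, 11, 0, 14, 2, 10]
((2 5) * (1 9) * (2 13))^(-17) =((1 9)(2 5 13))^(-17) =(1 9)(2 5 13)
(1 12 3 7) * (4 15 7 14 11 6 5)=(1 12 3 14 11 6 5 4 15 7)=[0, 12, 2, 14, 15, 4, 5, 1, 8, 9, 10, 6, 3, 13, 11, 7]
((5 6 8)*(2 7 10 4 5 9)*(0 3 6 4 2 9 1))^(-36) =(10)(0 1 8 6 3)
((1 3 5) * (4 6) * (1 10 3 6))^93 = ((1 6 4)(3 5 10))^93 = (10)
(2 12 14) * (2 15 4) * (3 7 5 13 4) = (2 12 14 15 3 7 5 13 4) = [0, 1, 12, 7, 2, 13, 6, 5, 8, 9, 10, 11, 14, 4, 15, 3]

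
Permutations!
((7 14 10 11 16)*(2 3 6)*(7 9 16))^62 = ((2 3 6)(7 14 10 11)(9 16))^62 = (16)(2 6 3)(7 10)(11 14)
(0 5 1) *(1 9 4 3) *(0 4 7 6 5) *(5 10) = (1 4 3)(5 9 7 6 10) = [0, 4, 2, 1, 3, 9, 10, 6, 8, 7, 5]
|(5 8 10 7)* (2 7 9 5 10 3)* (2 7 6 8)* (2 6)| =7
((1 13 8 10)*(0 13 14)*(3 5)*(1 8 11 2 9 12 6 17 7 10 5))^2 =((0 13 11 2 9 12 6 17 7 10 8 5 3 1 14))^2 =(0 11 9 6 7 8 3 14 13 2 12 17 10 5 1)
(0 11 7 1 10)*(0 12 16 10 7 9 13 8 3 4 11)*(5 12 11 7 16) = [0, 16, 2, 4, 7, 12, 6, 1, 3, 13, 11, 9, 5, 8, 14, 15, 10] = (1 16 10 11 9 13 8 3 4 7)(5 12)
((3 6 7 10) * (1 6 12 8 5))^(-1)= (1 5 8 12 3 10 7 6)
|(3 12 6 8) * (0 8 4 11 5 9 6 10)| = 5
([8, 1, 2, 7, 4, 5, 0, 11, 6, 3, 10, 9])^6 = [0, 1, 2, 11, 4, 5, 6, 9, 8, 7, 10, 3]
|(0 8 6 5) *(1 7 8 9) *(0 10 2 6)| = |(0 9 1 7 8)(2 6 5 10)| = 20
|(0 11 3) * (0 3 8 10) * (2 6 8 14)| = |(0 11 14 2 6 8 10)| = 7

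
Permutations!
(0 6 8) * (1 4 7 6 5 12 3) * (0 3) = (0 5 12)(1 4 7 6 8 3) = [5, 4, 2, 1, 7, 12, 8, 6, 3, 9, 10, 11, 0]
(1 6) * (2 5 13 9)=(1 6)(2 5 13 9)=[0, 6, 5, 3, 4, 13, 1, 7, 8, 2, 10, 11, 12, 9]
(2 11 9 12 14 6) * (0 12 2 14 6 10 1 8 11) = (0 12 6 14 10 1 8 11 9 2) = [12, 8, 0, 3, 4, 5, 14, 7, 11, 2, 1, 9, 6, 13, 10]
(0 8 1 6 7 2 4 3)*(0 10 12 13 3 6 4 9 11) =(0 8 1 4 6 7 2 9 11)(3 10 12 13) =[8, 4, 9, 10, 6, 5, 7, 2, 1, 11, 12, 0, 13, 3]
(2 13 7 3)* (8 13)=(2 8 13 7 3)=[0, 1, 8, 2, 4, 5, 6, 3, 13, 9, 10, 11, 12, 7]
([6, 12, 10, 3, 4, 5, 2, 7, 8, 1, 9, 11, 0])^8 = [6, 12, 10, 3, 4, 5, 2, 7, 8, 1, 9, 11, 0]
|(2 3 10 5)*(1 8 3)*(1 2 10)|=6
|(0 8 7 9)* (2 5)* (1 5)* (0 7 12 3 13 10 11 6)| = |(0 8 12 3 13 10 11 6)(1 5 2)(7 9)| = 24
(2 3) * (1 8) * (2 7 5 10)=(1 8)(2 3 7 5 10)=[0, 8, 3, 7, 4, 10, 6, 5, 1, 9, 2]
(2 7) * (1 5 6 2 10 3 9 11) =(1 5 6 2 7 10 3 9 11) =[0, 5, 7, 9, 4, 6, 2, 10, 8, 11, 3, 1]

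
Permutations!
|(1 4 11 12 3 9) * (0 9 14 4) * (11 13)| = |(0 9 1)(3 14 4 13 11 12)| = 6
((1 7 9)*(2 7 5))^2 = (1 2 9 5 7)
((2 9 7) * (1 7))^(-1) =(1 9 2 7)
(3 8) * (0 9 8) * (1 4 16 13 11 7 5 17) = (0 9 8 3)(1 4 16 13 11 7 5 17) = [9, 4, 2, 0, 16, 17, 6, 5, 3, 8, 10, 7, 12, 11, 14, 15, 13, 1]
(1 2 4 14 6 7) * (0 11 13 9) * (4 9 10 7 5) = (0 11 13 10 7 1 2 9)(4 14 6 5) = [11, 2, 9, 3, 14, 4, 5, 1, 8, 0, 7, 13, 12, 10, 6]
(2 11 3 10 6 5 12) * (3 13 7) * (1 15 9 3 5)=[0, 15, 11, 10, 4, 12, 1, 5, 8, 3, 6, 13, 2, 7, 14, 9]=(1 15 9 3 10 6)(2 11 13 7 5 12)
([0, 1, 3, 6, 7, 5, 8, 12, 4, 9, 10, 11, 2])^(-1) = [0, 1, 12, 2, 8, 5, 3, 4, 6, 9, 10, 11, 7]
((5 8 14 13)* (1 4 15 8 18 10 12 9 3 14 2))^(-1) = (1 2 8 15 4)(3 9 12 10 18 5 13 14)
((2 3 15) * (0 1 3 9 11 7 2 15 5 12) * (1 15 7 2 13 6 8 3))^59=(0 8 15 3 7 5 13 12 6)(2 11 9)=((0 15 7 13 6 8 3 5 12)(2 9 11))^59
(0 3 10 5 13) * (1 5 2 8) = (0 3 10 2 8 1 5 13) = [3, 5, 8, 10, 4, 13, 6, 7, 1, 9, 2, 11, 12, 0]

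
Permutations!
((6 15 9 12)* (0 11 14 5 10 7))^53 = ((0 11 14 5 10 7)(6 15 9 12))^53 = (0 7 10 5 14 11)(6 15 9 12)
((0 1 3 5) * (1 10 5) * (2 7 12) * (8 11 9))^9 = (12)(1 3) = ((0 10 5)(1 3)(2 7 12)(8 11 9))^9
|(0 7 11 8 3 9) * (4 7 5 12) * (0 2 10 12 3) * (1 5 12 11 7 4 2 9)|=6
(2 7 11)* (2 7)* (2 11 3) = [0, 1, 11, 2, 4, 5, 6, 3, 8, 9, 10, 7] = (2 11 7 3)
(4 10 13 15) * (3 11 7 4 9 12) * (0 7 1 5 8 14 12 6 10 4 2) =(0 7 2)(1 5 8 14 12 3 11)(6 10 13 15 9) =[7, 5, 0, 11, 4, 8, 10, 2, 14, 6, 13, 1, 3, 15, 12, 9]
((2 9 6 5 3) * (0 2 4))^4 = (0 5 2 3 9 4 6)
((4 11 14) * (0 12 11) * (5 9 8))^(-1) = ((0 12 11 14 4)(5 9 8))^(-1) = (0 4 14 11 12)(5 8 9)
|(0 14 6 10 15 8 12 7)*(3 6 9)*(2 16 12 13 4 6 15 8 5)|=10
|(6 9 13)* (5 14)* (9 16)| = |(5 14)(6 16 9 13)| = 4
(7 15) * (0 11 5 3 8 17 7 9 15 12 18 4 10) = (0 11 5 3 8 17 7 12 18 4 10)(9 15) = [11, 1, 2, 8, 10, 3, 6, 12, 17, 15, 0, 5, 18, 13, 14, 9, 16, 7, 4]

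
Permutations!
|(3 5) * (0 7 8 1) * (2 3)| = |(0 7 8 1)(2 3 5)| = 12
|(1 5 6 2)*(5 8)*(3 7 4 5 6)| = |(1 8 6 2)(3 7 4 5)| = 4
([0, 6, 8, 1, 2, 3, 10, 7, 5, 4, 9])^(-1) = (1 3 5 8 2 4 9 10 6)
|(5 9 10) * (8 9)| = 4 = |(5 8 9 10)|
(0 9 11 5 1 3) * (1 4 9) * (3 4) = (0 1 4 9 11 5 3) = [1, 4, 2, 0, 9, 3, 6, 7, 8, 11, 10, 5]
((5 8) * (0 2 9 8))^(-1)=(0 5 8 9 2)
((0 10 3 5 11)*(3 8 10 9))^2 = (0 3 11 9 5)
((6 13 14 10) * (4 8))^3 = ((4 8)(6 13 14 10))^3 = (4 8)(6 10 14 13)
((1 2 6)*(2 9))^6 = ((1 9 2 6))^6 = (1 2)(6 9)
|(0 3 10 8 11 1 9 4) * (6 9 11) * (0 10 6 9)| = 12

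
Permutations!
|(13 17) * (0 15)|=|(0 15)(13 17)|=2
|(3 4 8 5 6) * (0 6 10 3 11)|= 15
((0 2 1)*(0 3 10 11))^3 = ((0 2 1 3 10 11))^3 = (0 3)(1 11)(2 10)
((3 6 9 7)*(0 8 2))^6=(3 9)(6 7)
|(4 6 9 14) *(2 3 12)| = |(2 3 12)(4 6 9 14)| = 12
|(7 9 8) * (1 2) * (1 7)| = 5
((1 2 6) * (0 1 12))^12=((0 1 2 6 12))^12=(0 2 12 1 6)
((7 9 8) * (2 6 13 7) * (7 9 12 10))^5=(13)(7 10 12)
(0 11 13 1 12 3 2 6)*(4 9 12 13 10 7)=(0 11 10 7 4 9 12 3 2 6)(1 13)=[11, 13, 6, 2, 9, 5, 0, 4, 8, 12, 7, 10, 3, 1]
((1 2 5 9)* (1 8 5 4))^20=((1 2 4)(5 9 8))^20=(1 4 2)(5 8 9)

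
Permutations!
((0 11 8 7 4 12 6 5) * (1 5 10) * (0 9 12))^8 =((0 11 8 7 4)(1 5 9 12 6 10))^8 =(0 7 11 4 8)(1 9 6)(5 12 10)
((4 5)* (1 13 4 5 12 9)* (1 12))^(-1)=(1 4 13)(9 12)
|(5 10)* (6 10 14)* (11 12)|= |(5 14 6 10)(11 12)|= 4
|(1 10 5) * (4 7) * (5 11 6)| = 10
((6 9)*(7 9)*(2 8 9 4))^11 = (2 4 7 6 9 8)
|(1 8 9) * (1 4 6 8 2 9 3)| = 7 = |(1 2 9 4 6 8 3)|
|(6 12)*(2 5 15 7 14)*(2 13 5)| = 10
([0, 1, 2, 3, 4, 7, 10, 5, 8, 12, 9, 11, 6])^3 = [0, 1, 2, 3, 4, 7, 12, 5, 8, 10, 6, 11, 9]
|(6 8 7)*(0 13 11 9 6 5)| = |(0 13 11 9 6 8 7 5)| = 8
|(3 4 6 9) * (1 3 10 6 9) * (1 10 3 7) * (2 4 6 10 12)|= 6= |(1 7)(2 4 9 3 6 12)|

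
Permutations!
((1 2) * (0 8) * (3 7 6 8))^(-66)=(0 8 6 7 3)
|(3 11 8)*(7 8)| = 4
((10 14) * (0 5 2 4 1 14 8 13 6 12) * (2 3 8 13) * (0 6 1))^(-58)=((0 5 3 8 2 4)(1 14 10 13)(6 12))^(-58)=(0 3 2)(1 10)(4 5 8)(13 14)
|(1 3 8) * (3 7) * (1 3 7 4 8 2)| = |(1 4 8 3 2)| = 5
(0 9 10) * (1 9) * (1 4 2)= (0 4 2 1 9 10)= [4, 9, 1, 3, 2, 5, 6, 7, 8, 10, 0]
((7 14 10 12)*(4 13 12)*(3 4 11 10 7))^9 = (3 4 13 12)(7 14)(10 11)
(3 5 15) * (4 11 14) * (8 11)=[0, 1, 2, 5, 8, 15, 6, 7, 11, 9, 10, 14, 12, 13, 4, 3]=(3 5 15)(4 8 11 14)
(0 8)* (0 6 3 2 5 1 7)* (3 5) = (0 8 6 5 1 7)(2 3) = [8, 7, 3, 2, 4, 1, 5, 0, 6]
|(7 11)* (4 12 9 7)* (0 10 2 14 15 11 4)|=12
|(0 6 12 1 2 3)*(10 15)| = |(0 6 12 1 2 3)(10 15)| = 6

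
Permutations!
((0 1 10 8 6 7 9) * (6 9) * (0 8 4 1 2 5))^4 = ((0 2 5)(1 10 4)(6 7)(8 9))^4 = (0 2 5)(1 10 4)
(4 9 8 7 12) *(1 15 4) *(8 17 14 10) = [0, 15, 2, 3, 9, 5, 6, 12, 7, 17, 8, 11, 1, 13, 10, 4, 16, 14] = (1 15 4 9 17 14 10 8 7 12)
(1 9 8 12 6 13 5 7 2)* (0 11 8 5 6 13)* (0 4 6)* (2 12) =(0 11 8 2 1 9 5 7 12 13)(4 6) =[11, 9, 1, 3, 6, 7, 4, 12, 2, 5, 10, 8, 13, 0]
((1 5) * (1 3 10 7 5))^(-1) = (3 5 7 10)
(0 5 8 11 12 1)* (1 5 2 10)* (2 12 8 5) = [12, 0, 10, 3, 4, 5, 6, 7, 11, 9, 1, 8, 2] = (0 12 2 10 1)(8 11)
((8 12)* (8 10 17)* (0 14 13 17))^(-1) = ((0 14 13 17 8 12 10))^(-1) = (0 10 12 8 17 13 14)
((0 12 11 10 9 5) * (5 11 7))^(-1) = ((0 12 7 5)(9 11 10))^(-1) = (0 5 7 12)(9 10 11)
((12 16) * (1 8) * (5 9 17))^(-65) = (1 8)(5 9 17)(12 16)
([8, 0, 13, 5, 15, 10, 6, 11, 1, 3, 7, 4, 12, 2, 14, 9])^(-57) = [0, 1, 13, 9, 11, 3, 6, 10, 8, 15, 5, 7, 12, 2, 14, 4]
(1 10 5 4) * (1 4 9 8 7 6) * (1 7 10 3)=(1 3)(5 9 8 10)(6 7)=[0, 3, 2, 1, 4, 9, 7, 6, 10, 8, 5]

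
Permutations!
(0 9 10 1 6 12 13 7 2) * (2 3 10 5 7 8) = [9, 6, 0, 10, 4, 7, 12, 3, 2, 5, 1, 11, 13, 8] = (0 9 5 7 3 10 1 6 12 13 8 2)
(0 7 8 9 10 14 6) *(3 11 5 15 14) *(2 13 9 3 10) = (0 7 8 3 11 5 15 14 6)(2 13 9) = [7, 1, 13, 11, 4, 15, 0, 8, 3, 2, 10, 5, 12, 9, 6, 14]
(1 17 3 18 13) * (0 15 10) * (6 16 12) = [15, 17, 2, 18, 4, 5, 16, 7, 8, 9, 0, 11, 6, 1, 14, 10, 12, 3, 13] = (0 15 10)(1 17 3 18 13)(6 16 12)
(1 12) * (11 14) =(1 12)(11 14) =[0, 12, 2, 3, 4, 5, 6, 7, 8, 9, 10, 14, 1, 13, 11]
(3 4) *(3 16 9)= (3 4 16 9)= [0, 1, 2, 4, 16, 5, 6, 7, 8, 3, 10, 11, 12, 13, 14, 15, 9]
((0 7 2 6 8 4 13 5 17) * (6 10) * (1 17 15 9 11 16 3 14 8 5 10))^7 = ((0 7 2 1 17)(3 14 8 4 13 10 6 5 15 9 11 16))^7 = (0 2 17 7 1)(3 5 8 9 13 16 6 14 15 4 11 10)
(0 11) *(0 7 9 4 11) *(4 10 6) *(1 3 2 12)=(1 3 2 12)(4 11 7 9 10 6)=[0, 3, 12, 2, 11, 5, 4, 9, 8, 10, 6, 7, 1]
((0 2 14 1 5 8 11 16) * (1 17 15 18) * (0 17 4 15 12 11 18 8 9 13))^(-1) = (0 13 9 5 1 18 8 15 4 14 2)(11 12 17 16) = ((0 2 14 4 15 8 18 1 5 9 13)(11 16 17 12))^(-1)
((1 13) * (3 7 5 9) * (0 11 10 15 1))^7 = (0 11 10 15 1 13)(3 9 5 7)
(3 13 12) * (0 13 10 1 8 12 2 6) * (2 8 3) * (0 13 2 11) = (0 2 6 13 8 12 11)(1 3 10) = [2, 3, 6, 10, 4, 5, 13, 7, 12, 9, 1, 0, 11, 8]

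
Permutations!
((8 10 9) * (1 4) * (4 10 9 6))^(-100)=(10)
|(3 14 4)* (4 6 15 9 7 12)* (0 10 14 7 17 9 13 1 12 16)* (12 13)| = |(0 10 14 6 15 12 4 3 7 16)(1 13)(9 17)| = 10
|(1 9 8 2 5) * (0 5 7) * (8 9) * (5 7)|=|(9)(0 7)(1 8 2 5)|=4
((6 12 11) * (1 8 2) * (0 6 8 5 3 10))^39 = ((0 6 12 11 8 2 1 5 3 10))^39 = (0 10 3 5 1 2 8 11 12 6)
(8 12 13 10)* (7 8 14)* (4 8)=(4 8 12 13 10 14 7)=[0, 1, 2, 3, 8, 5, 6, 4, 12, 9, 14, 11, 13, 10, 7]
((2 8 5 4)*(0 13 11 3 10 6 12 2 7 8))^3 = (0 3 12 13 10 2 11 6)(4 5 8 7)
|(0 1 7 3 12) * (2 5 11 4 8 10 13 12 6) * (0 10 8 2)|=60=|(0 1 7 3 6)(2 5 11 4)(10 13 12)|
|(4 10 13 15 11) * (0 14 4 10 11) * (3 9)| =14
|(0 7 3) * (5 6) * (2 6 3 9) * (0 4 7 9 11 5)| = |(0 9 2 6)(3 4 7 11 5)| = 20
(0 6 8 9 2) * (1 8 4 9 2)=(0 6 4 9 1 8 2)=[6, 8, 0, 3, 9, 5, 4, 7, 2, 1]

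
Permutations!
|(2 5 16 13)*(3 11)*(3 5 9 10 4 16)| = |(2 9 10 4 16 13)(3 11 5)| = 6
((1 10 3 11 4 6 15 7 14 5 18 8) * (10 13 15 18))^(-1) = (1 8 18 6 4 11 3 10 5 14 7 15 13)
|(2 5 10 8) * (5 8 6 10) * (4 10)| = 6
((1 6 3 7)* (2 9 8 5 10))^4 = ((1 6 3 7)(2 9 8 5 10))^4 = (2 10 5 8 9)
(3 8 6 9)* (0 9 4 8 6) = (0 9 3 6 4 8) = [9, 1, 2, 6, 8, 5, 4, 7, 0, 3]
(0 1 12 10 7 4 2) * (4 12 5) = (0 1 5 4 2)(7 12 10) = [1, 5, 0, 3, 2, 4, 6, 12, 8, 9, 7, 11, 10]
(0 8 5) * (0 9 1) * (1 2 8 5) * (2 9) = (9)(0 5 2 8 1) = [5, 0, 8, 3, 4, 2, 6, 7, 1, 9]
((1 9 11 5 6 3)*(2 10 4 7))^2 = ((1 9 11 5 6 3)(2 10 4 7))^2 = (1 11 6)(2 4)(3 9 5)(7 10)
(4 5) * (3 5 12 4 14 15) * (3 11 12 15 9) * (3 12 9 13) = (3 5 14 13)(4 15 11 9 12) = [0, 1, 2, 5, 15, 14, 6, 7, 8, 12, 10, 9, 4, 3, 13, 11]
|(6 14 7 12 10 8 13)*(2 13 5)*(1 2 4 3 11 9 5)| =|(1 2 13 6 14 7 12 10 8)(3 11 9 5 4)| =45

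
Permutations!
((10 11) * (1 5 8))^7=(1 5 8)(10 11)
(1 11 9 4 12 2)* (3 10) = (1 11 9 4 12 2)(3 10) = [0, 11, 1, 10, 12, 5, 6, 7, 8, 4, 3, 9, 2]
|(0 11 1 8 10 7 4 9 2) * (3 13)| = 18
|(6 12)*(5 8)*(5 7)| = |(5 8 7)(6 12)| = 6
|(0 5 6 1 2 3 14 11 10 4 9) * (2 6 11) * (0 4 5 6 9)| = |(0 6 1 9 4)(2 3 14)(5 11 10)| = 15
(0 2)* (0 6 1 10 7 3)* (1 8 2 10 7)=(0 10 1 7 3)(2 6 8)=[10, 7, 6, 0, 4, 5, 8, 3, 2, 9, 1]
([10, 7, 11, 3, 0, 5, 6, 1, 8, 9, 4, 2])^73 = [10, 7, 11, 3, 0, 5, 6, 1, 8, 9, 4, 2]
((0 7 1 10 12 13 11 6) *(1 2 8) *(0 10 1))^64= (6 11 13 12 10)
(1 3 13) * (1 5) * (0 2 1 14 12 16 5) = (0 2 1 3 13)(5 14 12 16) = [2, 3, 1, 13, 4, 14, 6, 7, 8, 9, 10, 11, 16, 0, 12, 15, 5]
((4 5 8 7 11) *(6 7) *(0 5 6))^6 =(4 7)(6 11)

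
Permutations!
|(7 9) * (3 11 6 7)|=5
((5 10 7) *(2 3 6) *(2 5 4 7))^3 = ((2 3 6 5 10)(4 7))^3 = (2 5 3 10 6)(4 7)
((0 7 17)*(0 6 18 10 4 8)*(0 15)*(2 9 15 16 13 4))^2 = (0 17 18 2 15 7 6 10 9)(4 16)(8 13)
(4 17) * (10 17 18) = (4 18 10 17) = [0, 1, 2, 3, 18, 5, 6, 7, 8, 9, 17, 11, 12, 13, 14, 15, 16, 4, 10]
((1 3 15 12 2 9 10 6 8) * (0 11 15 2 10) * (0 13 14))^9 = ((0 11 15 12 10 6 8 1 3 2 9 13 14))^9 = (0 2 6 11 9 8 15 13 1 12 14 3 10)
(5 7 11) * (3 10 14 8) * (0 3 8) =(0 3 10 14)(5 7 11) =[3, 1, 2, 10, 4, 7, 6, 11, 8, 9, 14, 5, 12, 13, 0]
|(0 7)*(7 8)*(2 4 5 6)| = 12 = |(0 8 7)(2 4 5 6)|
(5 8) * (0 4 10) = (0 4 10)(5 8) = [4, 1, 2, 3, 10, 8, 6, 7, 5, 9, 0]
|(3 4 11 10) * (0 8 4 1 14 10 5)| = 20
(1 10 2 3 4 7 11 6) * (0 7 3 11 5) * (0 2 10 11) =(0 7 5 2)(1 11 6)(3 4) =[7, 11, 0, 4, 3, 2, 1, 5, 8, 9, 10, 6]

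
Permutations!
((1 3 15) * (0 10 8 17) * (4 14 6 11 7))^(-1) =(0 17 8 10)(1 15 3)(4 7 11 6 14)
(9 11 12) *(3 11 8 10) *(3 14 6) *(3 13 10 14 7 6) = (3 11 12 9 8 14)(6 13 10 7) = [0, 1, 2, 11, 4, 5, 13, 6, 14, 8, 7, 12, 9, 10, 3]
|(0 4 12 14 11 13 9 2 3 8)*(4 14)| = |(0 14 11 13 9 2 3 8)(4 12)| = 8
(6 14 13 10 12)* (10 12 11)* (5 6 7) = (5 6 14 13 12 7)(10 11) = [0, 1, 2, 3, 4, 6, 14, 5, 8, 9, 11, 10, 7, 12, 13]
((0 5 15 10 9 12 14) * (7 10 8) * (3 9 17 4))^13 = ((0 5 15 8 7 10 17 4 3 9 12 14))^13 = (0 5 15 8 7 10 17 4 3 9 12 14)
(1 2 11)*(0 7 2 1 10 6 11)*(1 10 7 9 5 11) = (0 9 5 11 7 2)(1 10 6) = [9, 10, 0, 3, 4, 11, 1, 2, 8, 5, 6, 7]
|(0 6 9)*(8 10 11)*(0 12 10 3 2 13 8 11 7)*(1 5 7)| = |(0 6 9 12 10 1 5 7)(2 13 8 3)| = 8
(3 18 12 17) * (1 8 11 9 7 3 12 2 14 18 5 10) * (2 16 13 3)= (1 8 11 9 7 2 14 18 16 13 3 5 10)(12 17)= [0, 8, 14, 5, 4, 10, 6, 2, 11, 7, 1, 9, 17, 3, 18, 15, 13, 12, 16]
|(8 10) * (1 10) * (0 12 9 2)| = |(0 12 9 2)(1 10 8)| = 12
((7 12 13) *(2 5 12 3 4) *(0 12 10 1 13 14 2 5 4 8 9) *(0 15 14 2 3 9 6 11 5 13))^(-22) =((0 12 2 4 13 7 9 15 14 3 8 6 11 5 10 1))^(-22) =(0 8 13 10 14 2 11 9)(1 3 4 5 15 12 6 7)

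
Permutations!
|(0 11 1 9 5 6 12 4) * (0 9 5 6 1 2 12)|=14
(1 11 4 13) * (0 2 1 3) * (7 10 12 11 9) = (0 2 1 9 7 10 12 11 4 13 3) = [2, 9, 1, 0, 13, 5, 6, 10, 8, 7, 12, 4, 11, 3]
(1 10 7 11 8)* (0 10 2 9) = (0 10 7 11 8 1 2 9) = [10, 2, 9, 3, 4, 5, 6, 11, 1, 0, 7, 8]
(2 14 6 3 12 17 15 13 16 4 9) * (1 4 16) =(1 4 9 2 14 6 3 12 17 15 13) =[0, 4, 14, 12, 9, 5, 3, 7, 8, 2, 10, 11, 17, 1, 6, 13, 16, 15]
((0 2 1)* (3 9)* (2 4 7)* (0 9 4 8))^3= (0 8)(1 4)(2 3)(7 9)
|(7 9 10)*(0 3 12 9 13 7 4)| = |(0 3 12 9 10 4)(7 13)| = 6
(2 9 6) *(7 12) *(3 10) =(2 9 6)(3 10)(7 12) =[0, 1, 9, 10, 4, 5, 2, 12, 8, 6, 3, 11, 7]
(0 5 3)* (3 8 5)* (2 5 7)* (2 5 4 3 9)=(0 9 2 4 3)(5 8 7)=[9, 1, 4, 0, 3, 8, 6, 5, 7, 2]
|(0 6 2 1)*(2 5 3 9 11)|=|(0 6 5 3 9 11 2 1)|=8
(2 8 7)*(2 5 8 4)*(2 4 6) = (2 6)(5 8 7) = [0, 1, 6, 3, 4, 8, 2, 5, 7]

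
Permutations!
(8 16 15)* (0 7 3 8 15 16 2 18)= (0 7 3 8 2 18)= [7, 1, 18, 8, 4, 5, 6, 3, 2, 9, 10, 11, 12, 13, 14, 15, 16, 17, 0]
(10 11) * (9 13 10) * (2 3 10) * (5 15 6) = (2 3 10 11 9 13)(5 15 6) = [0, 1, 3, 10, 4, 15, 5, 7, 8, 13, 11, 9, 12, 2, 14, 6]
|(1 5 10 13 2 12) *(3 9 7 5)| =|(1 3 9 7 5 10 13 2 12)| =9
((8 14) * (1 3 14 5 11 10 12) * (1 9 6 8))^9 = (14)(5 10 9 8 11 12 6)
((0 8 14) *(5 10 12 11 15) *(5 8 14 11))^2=(5 12 10)(8 15 11)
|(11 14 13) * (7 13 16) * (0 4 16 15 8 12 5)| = |(0 4 16 7 13 11 14 15 8 12 5)| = 11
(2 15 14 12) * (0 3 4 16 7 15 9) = (0 3 4 16 7 15 14 12 2 9) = [3, 1, 9, 4, 16, 5, 6, 15, 8, 0, 10, 11, 2, 13, 12, 14, 7]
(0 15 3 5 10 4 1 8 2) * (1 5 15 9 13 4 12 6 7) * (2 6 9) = [2, 8, 0, 15, 5, 10, 7, 1, 6, 13, 12, 11, 9, 4, 14, 3] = (0 2)(1 8 6 7)(3 15)(4 5 10 12 9 13)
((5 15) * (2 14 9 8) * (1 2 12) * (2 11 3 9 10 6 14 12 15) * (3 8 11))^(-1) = (1 12 2 5 15 8 11 9 3)(6 10 14)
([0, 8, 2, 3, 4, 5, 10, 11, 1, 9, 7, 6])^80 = [0, 1, 2, 3, 4, 5, 6, 7, 8, 9, 10, 11]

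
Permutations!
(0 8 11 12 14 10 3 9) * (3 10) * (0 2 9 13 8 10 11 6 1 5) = (0 10 11 12 14 3 13 8 6 1 5)(2 9) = [10, 5, 9, 13, 4, 0, 1, 7, 6, 2, 11, 12, 14, 8, 3]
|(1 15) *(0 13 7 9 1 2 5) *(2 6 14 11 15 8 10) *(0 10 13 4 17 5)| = 60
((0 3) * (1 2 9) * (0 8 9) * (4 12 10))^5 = (0 2 1 9 8 3)(4 10 12)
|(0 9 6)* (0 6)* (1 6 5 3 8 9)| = |(0 1 6 5 3 8 9)| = 7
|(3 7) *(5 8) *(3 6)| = |(3 7 6)(5 8)| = 6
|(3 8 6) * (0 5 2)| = |(0 5 2)(3 8 6)| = 3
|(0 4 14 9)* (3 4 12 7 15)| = |(0 12 7 15 3 4 14 9)| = 8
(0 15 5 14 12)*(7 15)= [7, 1, 2, 3, 4, 14, 6, 15, 8, 9, 10, 11, 0, 13, 12, 5]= (0 7 15 5 14 12)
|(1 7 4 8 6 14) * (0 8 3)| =8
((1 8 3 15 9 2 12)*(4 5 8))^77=(1 15 4 9 5 2 8 12 3)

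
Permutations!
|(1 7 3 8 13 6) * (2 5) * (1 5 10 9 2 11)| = 24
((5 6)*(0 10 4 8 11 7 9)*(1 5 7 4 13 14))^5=((0 10 13 14 1 5 6 7 9)(4 8 11))^5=(0 5 10 6 13 7 14 9 1)(4 11 8)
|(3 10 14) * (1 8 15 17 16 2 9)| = 21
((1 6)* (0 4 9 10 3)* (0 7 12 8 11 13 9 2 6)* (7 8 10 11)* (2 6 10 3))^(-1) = ((0 4 6 1)(2 10)(3 8 7 12)(9 11 13))^(-1) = (0 1 6 4)(2 10)(3 12 7 8)(9 13 11)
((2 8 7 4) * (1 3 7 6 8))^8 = (8)(1 4 3 2 7)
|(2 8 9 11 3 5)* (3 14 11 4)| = |(2 8 9 4 3 5)(11 14)| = 6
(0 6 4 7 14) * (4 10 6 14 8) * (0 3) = (0 14 3)(4 7 8)(6 10) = [14, 1, 2, 0, 7, 5, 10, 8, 4, 9, 6, 11, 12, 13, 3]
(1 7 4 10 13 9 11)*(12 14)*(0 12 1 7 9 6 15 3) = (0 12 14 1 9 11 7 4 10 13 6 15 3) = [12, 9, 2, 0, 10, 5, 15, 4, 8, 11, 13, 7, 14, 6, 1, 3]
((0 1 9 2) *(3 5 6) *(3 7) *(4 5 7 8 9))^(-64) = (9)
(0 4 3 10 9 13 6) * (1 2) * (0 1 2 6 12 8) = (0 4 3 10 9 13 12 8)(1 6) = [4, 6, 2, 10, 3, 5, 1, 7, 0, 13, 9, 11, 8, 12]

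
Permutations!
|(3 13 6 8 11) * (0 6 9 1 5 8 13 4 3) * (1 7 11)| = |(0 6 13 9 7 11)(1 5 8)(3 4)| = 6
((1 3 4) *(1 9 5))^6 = (1 3 4 9 5) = ((1 3 4 9 5))^6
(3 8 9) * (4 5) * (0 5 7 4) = [5, 1, 2, 8, 7, 0, 6, 4, 9, 3] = (0 5)(3 8 9)(4 7)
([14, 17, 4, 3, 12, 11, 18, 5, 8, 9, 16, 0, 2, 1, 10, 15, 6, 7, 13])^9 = (0 7 13 16)(1 6 14 5)(10 11 17 18)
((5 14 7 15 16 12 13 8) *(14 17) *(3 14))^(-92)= ((3 14 7 15 16 12 13 8 5 17))^(-92)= (3 5 13 16 7)(8 12 15 14 17)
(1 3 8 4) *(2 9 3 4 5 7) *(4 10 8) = (1 10 8 5 7 2 9 3 4) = [0, 10, 9, 4, 1, 7, 6, 2, 5, 3, 8]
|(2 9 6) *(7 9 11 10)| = 6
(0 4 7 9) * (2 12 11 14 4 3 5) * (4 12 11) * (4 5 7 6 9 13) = (0 3 7 13 4 6 9)(2 11 14 12 5) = [3, 1, 11, 7, 6, 2, 9, 13, 8, 0, 10, 14, 5, 4, 12]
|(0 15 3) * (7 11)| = 6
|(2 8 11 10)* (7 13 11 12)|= 7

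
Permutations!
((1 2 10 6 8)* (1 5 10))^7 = (1 2)(5 8 6 10)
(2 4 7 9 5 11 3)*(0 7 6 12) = [7, 1, 4, 2, 6, 11, 12, 9, 8, 5, 10, 3, 0] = (0 7 9 5 11 3 2 4 6 12)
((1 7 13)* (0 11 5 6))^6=((0 11 5 6)(1 7 13))^6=(13)(0 5)(6 11)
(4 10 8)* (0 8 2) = (0 8 4 10 2) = [8, 1, 0, 3, 10, 5, 6, 7, 4, 9, 2]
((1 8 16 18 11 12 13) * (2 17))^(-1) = (1 13 12 11 18 16 8)(2 17)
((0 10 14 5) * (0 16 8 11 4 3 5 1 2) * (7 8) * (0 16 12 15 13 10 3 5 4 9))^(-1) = ((0 3 4 5 12 15 13 10 14 1 2 16 7 8 11 9))^(-1) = (0 9 11 8 7 16 2 1 14 10 13 15 12 5 4 3)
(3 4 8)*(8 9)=(3 4 9 8)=[0, 1, 2, 4, 9, 5, 6, 7, 3, 8]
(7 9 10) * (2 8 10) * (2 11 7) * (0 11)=(0 11 7 9)(2 8 10)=[11, 1, 8, 3, 4, 5, 6, 9, 10, 0, 2, 7]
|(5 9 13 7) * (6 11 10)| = 12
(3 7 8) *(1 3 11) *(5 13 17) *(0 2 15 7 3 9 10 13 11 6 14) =(0 2 15 7 8 6 14)(1 9 10 13 17 5 11) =[2, 9, 15, 3, 4, 11, 14, 8, 6, 10, 13, 1, 12, 17, 0, 7, 16, 5]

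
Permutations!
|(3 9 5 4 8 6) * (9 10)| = 7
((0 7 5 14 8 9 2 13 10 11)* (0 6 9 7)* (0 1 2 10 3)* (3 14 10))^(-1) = (0 3 9 6 11 10 5 7 8 14 13 2 1)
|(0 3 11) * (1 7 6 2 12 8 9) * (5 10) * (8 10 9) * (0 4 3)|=24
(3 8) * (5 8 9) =(3 9 5 8) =[0, 1, 2, 9, 4, 8, 6, 7, 3, 5]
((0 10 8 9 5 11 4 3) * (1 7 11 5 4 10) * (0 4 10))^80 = ((0 1 7 11)(3 4)(8 9 10))^80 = (11)(8 10 9)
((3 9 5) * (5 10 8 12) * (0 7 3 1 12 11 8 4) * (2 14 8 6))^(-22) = ((0 7 3 9 10 4)(1 12 5)(2 14 8 11 6))^(-22) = (0 3 10)(1 5 12)(2 11 14 6 8)(4 7 9)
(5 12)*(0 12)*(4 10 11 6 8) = (0 12 5)(4 10 11 6 8) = [12, 1, 2, 3, 10, 0, 8, 7, 4, 9, 11, 6, 5]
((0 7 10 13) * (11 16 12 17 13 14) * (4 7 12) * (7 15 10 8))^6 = ((0 12 17 13)(4 15 10 14 11 16)(7 8))^6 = (0 17)(12 13)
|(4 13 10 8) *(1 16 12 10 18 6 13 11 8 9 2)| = |(1 16 12 10 9 2)(4 11 8)(6 13 18)| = 6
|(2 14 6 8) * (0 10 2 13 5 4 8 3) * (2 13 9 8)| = 18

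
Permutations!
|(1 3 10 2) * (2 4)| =5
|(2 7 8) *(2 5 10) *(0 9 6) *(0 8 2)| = |(0 9 6 8 5 10)(2 7)| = 6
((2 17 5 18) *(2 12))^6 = ((2 17 5 18 12))^6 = (2 17 5 18 12)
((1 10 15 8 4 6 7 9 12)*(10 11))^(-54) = (1 6 10 9 8)(4 11 7 15 12) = ((1 11 10 15 8 4 6 7 9 12))^(-54)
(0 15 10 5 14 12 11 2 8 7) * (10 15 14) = [14, 1, 8, 3, 4, 10, 6, 0, 7, 9, 5, 2, 11, 13, 12, 15] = (15)(0 14 12 11 2 8 7)(5 10)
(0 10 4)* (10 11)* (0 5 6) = (0 11 10 4 5 6) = [11, 1, 2, 3, 5, 6, 0, 7, 8, 9, 4, 10]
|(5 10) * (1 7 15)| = 6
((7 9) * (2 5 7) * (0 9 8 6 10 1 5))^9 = (1 8)(5 6)(7 10)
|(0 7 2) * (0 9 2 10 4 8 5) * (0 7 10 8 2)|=|(0 10 4 2 9)(5 7 8)|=15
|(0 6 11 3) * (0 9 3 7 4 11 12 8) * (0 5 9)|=|(0 6 12 8 5 9 3)(4 11 7)|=21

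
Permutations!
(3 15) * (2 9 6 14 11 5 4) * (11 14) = (2 9 6 11 5 4)(3 15) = [0, 1, 9, 15, 2, 4, 11, 7, 8, 6, 10, 5, 12, 13, 14, 3]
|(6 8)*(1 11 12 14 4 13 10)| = 14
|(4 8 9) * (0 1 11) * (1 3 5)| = 15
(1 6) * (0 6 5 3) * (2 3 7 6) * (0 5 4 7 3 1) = (0 2 1 4 7 6)(3 5) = [2, 4, 1, 5, 7, 3, 0, 6]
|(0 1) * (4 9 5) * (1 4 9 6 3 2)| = 6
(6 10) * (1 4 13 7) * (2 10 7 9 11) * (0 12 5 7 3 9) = [12, 4, 10, 9, 13, 7, 3, 1, 8, 11, 6, 2, 5, 0] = (0 12 5 7 1 4 13)(2 10 6 3 9 11)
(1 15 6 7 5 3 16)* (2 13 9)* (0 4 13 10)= (0 4 13 9 2 10)(1 15 6 7 5 3 16)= [4, 15, 10, 16, 13, 3, 7, 5, 8, 2, 0, 11, 12, 9, 14, 6, 1]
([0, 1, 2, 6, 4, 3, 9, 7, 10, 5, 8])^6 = (10)(3 9)(5 6)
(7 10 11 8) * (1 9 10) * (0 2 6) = (0 2 6)(1 9 10 11 8 7) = [2, 9, 6, 3, 4, 5, 0, 1, 7, 10, 11, 8]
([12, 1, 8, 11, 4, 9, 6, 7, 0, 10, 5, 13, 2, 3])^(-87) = [12, 1, 8, 3, 4, 5, 6, 7, 0, 9, 10, 11, 2, 13]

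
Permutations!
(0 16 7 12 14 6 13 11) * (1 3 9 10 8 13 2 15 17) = (0 16 7 12 14 6 2 15 17 1 3 9 10 8 13 11) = [16, 3, 15, 9, 4, 5, 2, 12, 13, 10, 8, 0, 14, 11, 6, 17, 7, 1]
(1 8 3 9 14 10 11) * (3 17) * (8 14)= (1 14 10 11)(3 9 8 17)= [0, 14, 2, 9, 4, 5, 6, 7, 17, 8, 11, 1, 12, 13, 10, 15, 16, 3]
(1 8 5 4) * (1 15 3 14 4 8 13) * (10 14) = (1 13)(3 10 14 4 15)(5 8) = [0, 13, 2, 10, 15, 8, 6, 7, 5, 9, 14, 11, 12, 1, 4, 3]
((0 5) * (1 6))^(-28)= ((0 5)(1 6))^(-28)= (6)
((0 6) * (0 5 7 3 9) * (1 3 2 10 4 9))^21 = (0 10 5 9 2 6 4 7)(1 3)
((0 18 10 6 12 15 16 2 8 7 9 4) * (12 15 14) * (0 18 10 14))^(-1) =((0 10 6 15 16 2 8 7 9 4 18 14 12))^(-1) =(0 12 14 18 4 9 7 8 2 16 15 6 10)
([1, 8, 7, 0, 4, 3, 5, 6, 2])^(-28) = (0 7)(1 6)(2 3)(5 8)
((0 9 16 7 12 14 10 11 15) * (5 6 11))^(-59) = (0 5 7 15 10 16 11 14 9 6 12)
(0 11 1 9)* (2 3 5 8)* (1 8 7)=(0 11 8 2 3 5 7 1 9)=[11, 9, 3, 5, 4, 7, 6, 1, 2, 0, 10, 8]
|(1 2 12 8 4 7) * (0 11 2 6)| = 9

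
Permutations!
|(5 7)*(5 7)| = 1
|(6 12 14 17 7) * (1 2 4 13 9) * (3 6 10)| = |(1 2 4 13 9)(3 6 12 14 17 7 10)| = 35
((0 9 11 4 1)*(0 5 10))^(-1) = ((0 9 11 4 1 5 10))^(-1) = (0 10 5 1 4 11 9)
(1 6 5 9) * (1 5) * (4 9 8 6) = (1 4 9 5 8 6) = [0, 4, 2, 3, 9, 8, 1, 7, 6, 5]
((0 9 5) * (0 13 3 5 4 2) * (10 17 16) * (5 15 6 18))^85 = ((0 9 4 2)(3 15 6 18 5 13)(10 17 16))^85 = (0 9 4 2)(3 15 6 18 5 13)(10 17 16)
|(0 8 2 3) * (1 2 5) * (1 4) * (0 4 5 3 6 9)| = |(0 8 3 4 1 2 6 9)| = 8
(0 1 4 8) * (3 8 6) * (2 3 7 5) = (0 1 4 6 7 5 2 3 8) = [1, 4, 3, 8, 6, 2, 7, 5, 0]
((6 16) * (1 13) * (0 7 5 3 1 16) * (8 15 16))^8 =(0 16 8 1 5)(3 7 6 15 13)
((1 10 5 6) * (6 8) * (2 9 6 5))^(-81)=((1 10 2 9 6)(5 8))^(-81)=(1 6 9 2 10)(5 8)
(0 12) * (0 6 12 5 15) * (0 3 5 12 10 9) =[12, 1, 2, 5, 4, 15, 10, 7, 8, 0, 9, 11, 6, 13, 14, 3] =(0 12 6 10 9)(3 5 15)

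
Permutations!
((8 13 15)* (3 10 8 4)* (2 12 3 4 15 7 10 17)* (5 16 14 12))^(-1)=(2 17 3 12 14 16 5)(7 13 8 10)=((2 5 16 14 12 3 17)(7 10 8 13))^(-1)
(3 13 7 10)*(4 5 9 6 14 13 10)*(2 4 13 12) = (2 4 5 9 6 14 12)(3 10)(7 13) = [0, 1, 4, 10, 5, 9, 14, 13, 8, 6, 3, 11, 2, 7, 12]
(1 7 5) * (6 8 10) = (1 7 5)(6 8 10) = [0, 7, 2, 3, 4, 1, 8, 5, 10, 9, 6]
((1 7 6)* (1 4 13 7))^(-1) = ((4 13 7 6))^(-1) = (4 6 7 13)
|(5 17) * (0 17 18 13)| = 5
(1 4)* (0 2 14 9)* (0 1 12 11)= (0 2 14 9 1 4 12 11)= [2, 4, 14, 3, 12, 5, 6, 7, 8, 1, 10, 0, 11, 13, 9]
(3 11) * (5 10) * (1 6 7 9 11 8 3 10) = (1 6 7 9 11 10 5)(3 8) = [0, 6, 2, 8, 4, 1, 7, 9, 3, 11, 5, 10]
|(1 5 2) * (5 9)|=4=|(1 9 5 2)|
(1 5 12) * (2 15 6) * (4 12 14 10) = (1 5 14 10 4 12)(2 15 6) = [0, 5, 15, 3, 12, 14, 2, 7, 8, 9, 4, 11, 1, 13, 10, 6]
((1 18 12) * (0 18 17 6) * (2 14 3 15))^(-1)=((0 18 12 1 17 6)(2 14 3 15))^(-1)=(0 6 17 1 12 18)(2 15 3 14)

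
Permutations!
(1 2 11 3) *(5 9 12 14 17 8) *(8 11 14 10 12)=(1 2 14 17 11 3)(5 9 8)(10 12)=[0, 2, 14, 1, 4, 9, 6, 7, 5, 8, 12, 3, 10, 13, 17, 15, 16, 11]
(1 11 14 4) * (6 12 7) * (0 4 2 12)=(0 4 1 11 14 2 12 7 6)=[4, 11, 12, 3, 1, 5, 0, 6, 8, 9, 10, 14, 7, 13, 2]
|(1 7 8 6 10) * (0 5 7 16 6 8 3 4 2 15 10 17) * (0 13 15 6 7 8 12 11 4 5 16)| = 16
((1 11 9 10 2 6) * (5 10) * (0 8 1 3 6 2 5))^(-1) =((0 8 1 11 9)(3 6)(5 10))^(-1) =(0 9 11 1 8)(3 6)(5 10)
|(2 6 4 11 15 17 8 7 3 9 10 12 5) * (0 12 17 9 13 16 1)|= 17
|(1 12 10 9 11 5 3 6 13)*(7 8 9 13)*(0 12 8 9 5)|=|(0 12 10 13 1 8 5 3 6 7 9 11)|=12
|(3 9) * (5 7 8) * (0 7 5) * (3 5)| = |(0 7 8)(3 9 5)| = 3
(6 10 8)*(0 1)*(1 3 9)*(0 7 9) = [3, 7, 2, 0, 4, 5, 10, 9, 6, 1, 8] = (0 3)(1 7 9)(6 10 8)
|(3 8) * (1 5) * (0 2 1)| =|(0 2 1 5)(3 8)| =4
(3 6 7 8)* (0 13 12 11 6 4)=(0 13 12 11 6 7 8 3 4)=[13, 1, 2, 4, 0, 5, 7, 8, 3, 9, 10, 6, 11, 12]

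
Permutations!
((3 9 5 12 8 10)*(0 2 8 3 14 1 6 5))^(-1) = (0 9 3 12 5 6 1 14 10 8 2)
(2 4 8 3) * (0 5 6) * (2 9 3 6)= (0 5 2 4 8 6)(3 9)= [5, 1, 4, 9, 8, 2, 0, 7, 6, 3]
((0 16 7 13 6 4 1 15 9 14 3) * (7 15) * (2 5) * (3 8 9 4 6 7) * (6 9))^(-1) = (0 3 1 4 15 16)(2 5)(6 8 14 9)(7 13)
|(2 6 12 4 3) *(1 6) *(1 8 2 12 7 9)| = |(1 6 7 9)(2 8)(3 12 4)| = 12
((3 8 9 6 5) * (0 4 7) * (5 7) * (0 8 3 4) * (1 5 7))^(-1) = ((1 5 4 7 8 9 6))^(-1) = (1 6 9 8 7 4 5)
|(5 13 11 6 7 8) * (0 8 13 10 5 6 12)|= |(0 8 6 7 13 11 12)(5 10)|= 14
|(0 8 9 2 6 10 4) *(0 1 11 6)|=|(0 8 9 2)(1 11 6 10 4)|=20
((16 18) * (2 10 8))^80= (18)(2 8 10)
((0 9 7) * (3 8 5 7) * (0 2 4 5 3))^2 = (9)(2 5)(4 7)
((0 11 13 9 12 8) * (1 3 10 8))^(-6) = (0 9 3)(1 8 13)(10 11 12)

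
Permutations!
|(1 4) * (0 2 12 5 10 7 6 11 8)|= |(0 2 12 5 10 7 6 11 8)(1 4)|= 18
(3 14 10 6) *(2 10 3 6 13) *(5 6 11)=(2 10 13)(3 14)(5 6 11)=[0, 1, 10, 14, 4, 6, 11, 7, 8, 9, 13, 5, 12, 2, 3]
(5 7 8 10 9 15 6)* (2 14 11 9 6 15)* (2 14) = (15)(5 7 8 10 6)(9 14 11) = [0, 1, 2, 3, 4, 7, 5, 8, 10, 14, 6, 9, 12, 13, 11, 15]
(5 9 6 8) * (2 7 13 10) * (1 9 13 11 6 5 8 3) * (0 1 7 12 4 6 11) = (0 1 9 5 13 10 2 12 4 6 3 7) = [1, 9, 12, 7, 6, 13, 3, 0, 8, 5, 2, 11, 4, 10]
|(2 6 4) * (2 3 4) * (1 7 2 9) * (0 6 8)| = |(0 6 9 1 7 2 8)(3 4)| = 14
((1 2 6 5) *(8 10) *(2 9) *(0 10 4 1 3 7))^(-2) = (0 3 6 9 4 10 7 5 2 1 8)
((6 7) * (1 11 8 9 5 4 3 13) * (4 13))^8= (1 8 5)(9 13 11)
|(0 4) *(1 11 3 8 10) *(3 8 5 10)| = 6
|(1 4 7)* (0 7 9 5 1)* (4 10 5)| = |(0 7)(1 10 5)(4 9)| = 6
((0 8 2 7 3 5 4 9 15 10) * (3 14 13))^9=((0 8 2 7 14 13 3 5 4 9 15 10))^9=(0 9 3 7)(2 10 4 13)(5 14 8 15)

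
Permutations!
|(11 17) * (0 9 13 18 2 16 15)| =|(0 9 13 18 2 16 15)(11 17)| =14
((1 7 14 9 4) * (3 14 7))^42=((1 3 14 9 4))^42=(1 14 4 3 9)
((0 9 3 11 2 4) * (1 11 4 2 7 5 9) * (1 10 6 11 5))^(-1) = (0 4 3 9 5 1 7 11 6 10)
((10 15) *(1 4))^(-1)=(1 4)(10 15)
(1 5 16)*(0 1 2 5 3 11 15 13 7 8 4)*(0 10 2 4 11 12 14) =(0 1 3 12 14)(2 5 16 4 10)(7 8 11 15 13) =[1, 3, 5, 12, 10, 16, 6, 8, 11, 9, 2, 15, 14, 7, 0, 13, 4]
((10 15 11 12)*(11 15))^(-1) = (15)(10 12 11)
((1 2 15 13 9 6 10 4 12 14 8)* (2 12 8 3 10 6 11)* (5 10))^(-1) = ((1 12 14 3 5 10 4 8)(2 15 13 9 11))^(-1) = (1 8 4 10 5 3 14 12)(2 11 9 13 15)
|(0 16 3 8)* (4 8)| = |(0 16 3 4 8)| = 5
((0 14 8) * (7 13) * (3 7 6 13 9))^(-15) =((0 14 8)(3 7 9)(6 13))^(-15) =(14)(6 13)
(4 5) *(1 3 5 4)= (1 3 5)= [0, 3, 2, 5, 4, 1]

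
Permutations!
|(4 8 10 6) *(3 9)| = 4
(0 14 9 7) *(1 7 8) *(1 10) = (0 14 9 8 10 1 7) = [14, 7, 2, 3, 4, 5, 6, 0, 10, 8, 1, 11, 12, 13, 9]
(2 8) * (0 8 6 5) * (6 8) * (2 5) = [6, 1, 8, 3, 4, 0, 2, 7, 5] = (0 6 2 8 5)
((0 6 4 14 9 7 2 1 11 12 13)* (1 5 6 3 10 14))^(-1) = (0 13 12 11 1 4 6 5 2 7 9 14 10 3)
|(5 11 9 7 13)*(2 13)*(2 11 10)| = 12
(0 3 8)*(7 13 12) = [3, 1, 2, 8, 4, 5, 6, 13, 0, 9, 10, 11, 7, 12] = (0 3 8)(7 13 12)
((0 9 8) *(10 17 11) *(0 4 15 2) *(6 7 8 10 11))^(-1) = ((0 9 10 17 6 7 8 4 15 2))^(-1) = (0 2 15 4 8 7 6 17 10 9)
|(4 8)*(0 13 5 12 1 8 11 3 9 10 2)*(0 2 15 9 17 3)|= 24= |(0 13 5 12 1 8 4 11)(3 17)(9 10 15)|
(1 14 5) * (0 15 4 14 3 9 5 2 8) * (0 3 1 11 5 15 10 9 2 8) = (0 10 9 15 4 14 8 3 2)(5 11) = [10, 1, 0, 2, 14, 11, 6, 7, 3, 15, 9, 5, 12, 13, 8, 4]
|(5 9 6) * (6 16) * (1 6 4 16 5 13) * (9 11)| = |(1 6 13)(4 16)(5 11 9)| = 6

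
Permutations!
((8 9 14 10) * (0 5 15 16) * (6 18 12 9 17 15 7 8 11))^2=(0 7 17 16 5 8 15)(6 12 14 11 18 9 10)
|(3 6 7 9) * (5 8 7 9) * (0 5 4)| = |(0 5 8 7 4)(3 6 9)| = 15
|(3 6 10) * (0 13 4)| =|(0 13 4)(3 6 10)| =3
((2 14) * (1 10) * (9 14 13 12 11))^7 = ((1 10)(2 13 12 11 9 14))^7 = (1 10)(2 13 12 11 9 14)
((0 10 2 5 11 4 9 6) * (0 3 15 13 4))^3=(0 5 10 11 2)(3 4)(6 13)(9 15)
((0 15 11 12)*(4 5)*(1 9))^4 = (15)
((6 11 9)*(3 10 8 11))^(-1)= (3 6 9 11 8 10)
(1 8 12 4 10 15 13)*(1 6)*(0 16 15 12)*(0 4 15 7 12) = [16, 8, 2, 3, 10, 5, 1, 12, 4, 9, 0, 11, 15, 6, 14, 13, 7] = (0 16 7 12 15 13 6 1 8 4 10)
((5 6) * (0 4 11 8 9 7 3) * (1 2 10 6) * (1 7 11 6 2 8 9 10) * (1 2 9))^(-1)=(0 3 7 5 6 4)(1 11 9 10 8)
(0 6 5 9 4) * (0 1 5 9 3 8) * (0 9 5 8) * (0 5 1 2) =(0 6 1 8 9 4 2)(3 5) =[6, 8, 0, 5, 2, 3, 1, 7, 9, 4]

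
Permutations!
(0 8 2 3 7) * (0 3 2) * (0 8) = (8)(3 7) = [0, 1, 2, 7, 4, 5, 6, 3, 8]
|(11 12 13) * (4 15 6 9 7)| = 15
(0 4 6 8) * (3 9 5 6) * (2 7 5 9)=(9)(0 4 3 2 7 5 6 8)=[4, 1, 7, 2, 3, 6, 8, 5, 0, 9]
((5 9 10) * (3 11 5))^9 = ((3 11 5 9 10))^9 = (3 10 9 5 11)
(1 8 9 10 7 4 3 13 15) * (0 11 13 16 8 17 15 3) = (0 11 13 3 16 8 9 10 7 4)(1 17 15) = [11, 17, 2, 16, 0, 5, 6, 4, 9, 10, 7, 13, 12, 3, 14, 1, 8, 15]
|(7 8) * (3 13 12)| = 6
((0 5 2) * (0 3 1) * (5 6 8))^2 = (0 8 2 1 6 5 3)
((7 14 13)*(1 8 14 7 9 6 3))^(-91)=((1 8 14 13 9 6 3))^(-91)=(14)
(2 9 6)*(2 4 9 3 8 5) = (2 3 8 5)(4 9 6) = [0, 1, 3, 8, 9, 2, 4, 7, 5, 6]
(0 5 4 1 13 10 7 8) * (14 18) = (0 5 4 1 13 10 7 8)(14 18) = [5, 13, 2, 3, 1, 4, 6, 8, 0, 9, 7, 11, 12, 10, 18, 15, 16, 17, 14]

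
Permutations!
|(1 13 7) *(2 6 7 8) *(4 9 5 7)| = 9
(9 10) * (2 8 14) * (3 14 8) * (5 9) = (2 3 14)(5 9 10) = [0, 1, 3, 14, 4, 9, 6, 7, 8, 10, 5, 11, 12, 13, 2]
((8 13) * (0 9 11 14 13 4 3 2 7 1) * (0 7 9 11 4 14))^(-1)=(0 11)(1 7)(2 3 4 9)(8 13 14)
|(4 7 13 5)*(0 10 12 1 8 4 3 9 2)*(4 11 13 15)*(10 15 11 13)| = |(0 15 4 7 11 10 12 1 8 13 5 3 9 2)| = 14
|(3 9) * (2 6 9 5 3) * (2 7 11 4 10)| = |(2 6 9 7 11 4 10)(3 5)| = 14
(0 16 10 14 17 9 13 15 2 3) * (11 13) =(0 16 10 14 17 9 11 13 15 2 3) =[16, 1, 3, 0, 4, 5, 6, 7, 8, 11, 14, 13, 12, 15, 17, 2, 10, 9]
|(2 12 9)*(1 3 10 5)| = |(1 3 10 5)(2 12 9)| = 12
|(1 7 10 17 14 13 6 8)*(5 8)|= |(1 7 10 17 14 13 6 5 8)|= 9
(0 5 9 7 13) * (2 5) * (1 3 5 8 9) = (0 2 8 9 7 13)(1 3 5) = [2, 3, 8, 5, 4, 1, 6, 13, 9, 7, 10, 11, 12, 0]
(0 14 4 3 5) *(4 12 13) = (0 14 12 13 4 3 5) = [14, 1, 2, 5, 3, 0, 6, 7, 8, 9, 10, 11, 13, 4, 12]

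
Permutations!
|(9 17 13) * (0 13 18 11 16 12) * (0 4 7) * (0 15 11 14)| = 6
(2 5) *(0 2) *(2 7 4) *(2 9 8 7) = (0 2 5)(4 9 8 7) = [2, 1, 5, 3, 9, 0, 6, 4, 7, 8]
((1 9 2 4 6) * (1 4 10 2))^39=(1 9)(2 10)(4 6)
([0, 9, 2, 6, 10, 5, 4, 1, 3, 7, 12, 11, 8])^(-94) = (1 7 9)(3 4 12)(6 10 8)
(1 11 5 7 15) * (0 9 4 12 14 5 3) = (0 9 4 12 14 5 7 15 1 11 3) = [9, 11, 2, 0, 12, 7, 6, 15, 8, 4, 10, 3, 14, 13, 5, 1]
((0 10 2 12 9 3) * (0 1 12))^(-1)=((0 10 2)(1 12 9 3))^(-1)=(0 2 10)(1 3 9 12)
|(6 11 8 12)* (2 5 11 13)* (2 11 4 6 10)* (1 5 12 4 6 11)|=12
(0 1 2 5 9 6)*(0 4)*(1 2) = [2, 1, 5, 3, 0, 9, 4, 7, 8, 6] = (0 2 5 9 6 4)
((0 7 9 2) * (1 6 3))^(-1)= ((0 7 9 2)(1 6 3))^(-1)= (0 2 9 7)(1 3 6)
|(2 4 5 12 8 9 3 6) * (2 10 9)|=|(2 4 5 12 8)(3 6 10 9)|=20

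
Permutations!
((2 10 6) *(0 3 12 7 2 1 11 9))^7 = (0 1 2 3 11 10 12 9 6 7)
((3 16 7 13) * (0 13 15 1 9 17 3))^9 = ((0 13)(1 9 17 3 16 7 15))^9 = (0 13)(1 17 16 15 9 3 7)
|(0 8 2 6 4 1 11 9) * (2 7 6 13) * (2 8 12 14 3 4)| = |(0 12 14 3 4 1 11 9)(2 13 8 7 6)| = 40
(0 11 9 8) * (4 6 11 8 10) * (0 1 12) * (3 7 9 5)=(0 8 1 12)(3 7 9 10 4 6 11 5)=[8, 12, 2, 7, 6, 3, 11, 9, 1, 10, 4, 5, 0]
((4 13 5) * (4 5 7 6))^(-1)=(4 6 7 13)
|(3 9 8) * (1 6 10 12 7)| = 15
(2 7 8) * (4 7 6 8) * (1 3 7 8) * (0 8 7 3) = (0 8 2 6 1)(4 7) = [8, 0, 6, 3, 7, 5, 1, 4, 2]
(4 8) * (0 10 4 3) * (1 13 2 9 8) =[10, 13, 9, 0, 1, 5, 6, 7, 3, 8, 4, 11, 12, 2] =(0 10 4 1 13 2 9 8 3)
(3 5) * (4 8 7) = (3 5)(4 8 7) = [0, 1, 2, 5, 8, 3, 6, 4, 7]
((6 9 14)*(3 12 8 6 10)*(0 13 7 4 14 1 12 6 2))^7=(0 6 13 9 7 1 4 12 14 8 10 2 3)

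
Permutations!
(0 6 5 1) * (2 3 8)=(0 6 5 1)(2 3 8)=[6, 0, 3, 8, 4, 1, 5, 7, 2]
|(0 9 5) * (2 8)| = 6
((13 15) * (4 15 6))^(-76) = ((4 15 13 6))^(-76) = (15)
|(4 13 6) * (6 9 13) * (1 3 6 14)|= 10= |(1 3 6 4 14)(9 13)|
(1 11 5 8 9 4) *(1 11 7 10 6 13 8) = (1 7 10 6 13 8 9 4 11 5) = [0, 7, 2, 3, 11, 1, 13, 10, 9, 4, 6, 5, 12, 8]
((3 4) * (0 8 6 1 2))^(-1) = ((0 8 6 1 2)(3 4))^(-1) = (0 2 1 6 8)(3 4)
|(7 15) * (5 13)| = |(5 13)(7 15)| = 2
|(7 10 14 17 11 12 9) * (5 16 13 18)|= 28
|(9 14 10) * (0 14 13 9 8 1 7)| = 6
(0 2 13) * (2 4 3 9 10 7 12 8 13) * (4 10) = (0 10 7 12 8 13)(3 9 4) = [10, 1, 2, 9, 3, 5, 6, 12, 13, 4, 7, 11, 8, 0]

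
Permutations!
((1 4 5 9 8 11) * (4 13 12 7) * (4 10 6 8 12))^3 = ((1 13 4 5 9 12 7 10 6 8 11))^3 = (1 5 7 8 13 9 10 11 4 12 6)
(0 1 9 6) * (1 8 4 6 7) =(0 8 4 6)(1 9 7) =[8, 9, 2, 3, 6, 5, 0, 1, 4, 7]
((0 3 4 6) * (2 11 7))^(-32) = (2 11 7)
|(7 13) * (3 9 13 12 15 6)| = 7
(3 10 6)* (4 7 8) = [0, 1, 2, 10, 7, 5, 3, 8, 4, 9, 6] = (3 10 6)(4 7 8)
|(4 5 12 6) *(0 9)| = 4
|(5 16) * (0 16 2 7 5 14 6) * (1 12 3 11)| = 12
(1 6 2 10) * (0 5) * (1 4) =(0 5)(1 6 2 10 4) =[5, 6, 10, 3, 1, 0, 2, 7, 8, 9, 4]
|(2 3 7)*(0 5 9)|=3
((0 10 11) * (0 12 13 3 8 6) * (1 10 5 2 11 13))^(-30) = ((0 5 2 11 12 1 10 13 3 8 6))^(-30) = (0 11 10 8 5 12 13 6 2 1 3)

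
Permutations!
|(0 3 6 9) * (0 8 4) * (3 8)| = 3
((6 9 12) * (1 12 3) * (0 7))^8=(1 9 12 3 6)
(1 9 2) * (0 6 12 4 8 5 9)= (0 6 12 4 8 5 9 2 1)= [6, 0, 1, 3, 8, 9, 12, 7, 5, 2, 10, 11, 4]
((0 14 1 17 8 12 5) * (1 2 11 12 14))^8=((0 1 17 8 14 2 11 12 5))^8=(0 5 12 11 2 14 8 17 1)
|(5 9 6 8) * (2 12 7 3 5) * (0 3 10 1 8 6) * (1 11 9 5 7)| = |(0 3 7 10 11 9)(1 8 2 12)| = 12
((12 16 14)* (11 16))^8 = (16)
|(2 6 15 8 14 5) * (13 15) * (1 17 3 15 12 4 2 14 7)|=30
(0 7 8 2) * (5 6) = [7, 1, 0, 3, 4, 6, 5, 8, 2] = (0 7 8 2)(5 6)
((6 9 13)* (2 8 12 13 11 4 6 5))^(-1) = ((2 8 12 13 5)(4 6 9 11))^(-1) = (2 5 13 12 8)(4 11 9 6)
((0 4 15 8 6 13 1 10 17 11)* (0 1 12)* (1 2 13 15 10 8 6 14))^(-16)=((0 4 10 17 11 2 13 12)(1 8 14)(6 15))^(-16)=(17)(1 14 8)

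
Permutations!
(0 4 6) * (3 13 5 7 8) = [4, 1, 2, 13, 6, 7, 0, 8, 3, 9, 10, 11, 12, 5] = (0 4 6)(3 13 5 7 8)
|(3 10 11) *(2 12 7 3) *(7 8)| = |(2 12 8 7 3 10 11)| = 7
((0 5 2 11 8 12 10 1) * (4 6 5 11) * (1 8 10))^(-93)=((0 11 10 8 12 1)(2 4 6 5))^(-93)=(0 8)(1 10)(2 5 6 4)(11 12)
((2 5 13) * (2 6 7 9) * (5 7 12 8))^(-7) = ((2 7 9)(5 13 6 12 8))^(-7) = (2 9 7)(5 12 13 8 6)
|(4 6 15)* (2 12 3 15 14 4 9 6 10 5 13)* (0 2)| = 12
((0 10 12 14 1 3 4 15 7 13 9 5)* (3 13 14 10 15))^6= (0 9 1 7)(5 13 14 15)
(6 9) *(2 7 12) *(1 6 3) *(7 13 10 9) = [0, 6, 13, 1, 4, 5, 7, 12, 8, 3, 9, 11, 2, 10] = (1 6 7 12 2 13 10 9 3)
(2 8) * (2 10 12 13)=(2 8 10 12 13)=[0, 1, 8, 3, 4, 5, 6, 7, 10, 9, 12, 11, 13, 2]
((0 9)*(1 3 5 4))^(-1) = (0 9)(1 4 5 3)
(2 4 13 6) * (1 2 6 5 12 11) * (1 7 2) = (2 4 13 5 12 11 7) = [0, 1, 4, 3, 13, 12, 6, 2, 8, 9, 10, 7, 11, 5]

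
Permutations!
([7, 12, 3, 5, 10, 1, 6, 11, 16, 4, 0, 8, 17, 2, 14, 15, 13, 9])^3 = (0 8 2 1 9)(3 12 4 7 16)(5 17 10 11 13)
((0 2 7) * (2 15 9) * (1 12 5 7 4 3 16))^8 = ((0 15 9 2 4 3 16 1 12 5 7))^8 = (0 12 3 9 7 1 4 15 5 16 2)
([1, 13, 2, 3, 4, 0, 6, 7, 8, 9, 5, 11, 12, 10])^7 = (0 13 5 1 10)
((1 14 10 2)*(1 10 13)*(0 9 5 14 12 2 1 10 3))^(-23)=(0 12 13 9 2 10 5 3 1 14)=((0 9 5 14 13 10 1 12 2 3))^(-23)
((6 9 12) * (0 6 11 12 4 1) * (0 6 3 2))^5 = (0 2 3)(1 6 9 4)(11 12)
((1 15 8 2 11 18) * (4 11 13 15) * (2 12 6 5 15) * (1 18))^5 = ((18)(1 4 11)(2 13)(5 15 8 12 6))^5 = (18)(1 11 4)(2 13)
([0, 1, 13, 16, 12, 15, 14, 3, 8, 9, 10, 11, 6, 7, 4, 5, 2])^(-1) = [0, 1, 16, 7, 14, 15, 12, 13, 8, 9, 10, 11, 4, 2, 6, 5, 3]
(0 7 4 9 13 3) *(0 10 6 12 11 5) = (0 7 4 9 13 3 10 6 12 11 5) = [7, 1, 2, 10, 9, 0, 12, 4, 8, 13, 6, 5, 11, 3]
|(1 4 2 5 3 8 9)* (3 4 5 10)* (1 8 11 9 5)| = |(2 10 3 11 9 8 5 4)| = 8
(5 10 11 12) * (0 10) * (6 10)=(0 6 10 11 12 5)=[6, 1, 2, 3, 4, 0, 10, 7, 8, 9, 11, 12, 5]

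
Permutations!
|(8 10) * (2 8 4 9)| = 5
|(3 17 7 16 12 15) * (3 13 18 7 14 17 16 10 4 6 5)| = 22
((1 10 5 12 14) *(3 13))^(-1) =((1 10 5 12 14)(3 13))^(-1) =(1 14 12 5 10)(3 13)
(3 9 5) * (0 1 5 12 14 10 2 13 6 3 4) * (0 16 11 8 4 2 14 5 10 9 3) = (0 1 10 14 9 12 5 2 13 6)(4 16 11 8) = [1, 10, 13, 3, 16, 2, 0, 7, 4, 12, 14, 8, 5, 6, 9, 15, 11]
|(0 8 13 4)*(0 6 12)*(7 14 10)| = 6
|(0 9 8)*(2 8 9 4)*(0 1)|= |(9)(0 4 2 8 1)|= 5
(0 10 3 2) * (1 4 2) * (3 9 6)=[10, 4, 0, 1, 2, 5, 3, 7, 8, 6, 9]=(0 10 9 6 3 1 4 2)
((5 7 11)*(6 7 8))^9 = (5 11 7 6 8)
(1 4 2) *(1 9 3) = (1 4 2 9 3) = [0, 4, 9, 1, 2, 5, 6, 7, 8, 3]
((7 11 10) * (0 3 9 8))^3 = ((0 3 9 8)(7 11 10))^3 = (11)(0 8 9 3)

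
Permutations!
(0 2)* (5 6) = (0 2)(5 6) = [2, 1, 0, 3, 4, 6, 5]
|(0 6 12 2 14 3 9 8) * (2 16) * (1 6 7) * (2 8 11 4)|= 42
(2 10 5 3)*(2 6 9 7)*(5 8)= [0, 1, 10, 6, 4, 3, 9, 2, 5, 7, 8]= (2 10 8 5 3 6 9 7)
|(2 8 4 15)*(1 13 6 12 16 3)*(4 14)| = 30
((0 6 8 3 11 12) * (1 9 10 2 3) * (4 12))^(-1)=((0 6 8 1 9 10 2 3 11 4 12))^(-1)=(0 12 4 11 3 2 10 9 1 8 6)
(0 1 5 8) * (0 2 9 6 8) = (0 1 5)(2 9 6 8) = [1, 5, 9, 3, 4, 0, 8, 7, 2, 6]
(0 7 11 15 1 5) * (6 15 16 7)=[6, 5, 2, 3, 4, 0, 15, 11, 8, 9, 10, 16, 12, 13, 14, 1, 7]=(0 6 15 1 5)(7 11 16)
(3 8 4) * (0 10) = (0 10)(3 8 4) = [10, 1, 2, 8, 3, 5, 6, 7, 4, 9, 0]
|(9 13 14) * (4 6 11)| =3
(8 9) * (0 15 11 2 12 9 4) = [15, 1, 12, 3, 0, 5, 6, 7, 4, 8, 10, 2, 9, 13, 14, 11] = (0 15 11 2 12 9 8 4)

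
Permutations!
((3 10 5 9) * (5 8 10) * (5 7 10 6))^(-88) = ((3 7 10 8 6 5 9))^(-88) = (3 8 9 10 5 7 6)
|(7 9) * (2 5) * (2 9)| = |(2 5 9 7)| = 4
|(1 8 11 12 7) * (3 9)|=10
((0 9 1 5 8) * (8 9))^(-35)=((0 8)(1 5 9))^(-35)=(0 8)(1 5 9)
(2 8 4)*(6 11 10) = (2 8 4)(6 11 10) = [0, 1, 8, 3, 2, 5, 11, 7, 4, 9, 6, 10]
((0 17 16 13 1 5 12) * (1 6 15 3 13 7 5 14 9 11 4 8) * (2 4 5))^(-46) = ((0 17 16 7 2 4 8 1 14 9 11 5 12)(3 13 6 15))^(-46) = (0 8 12 4 5 2 11 7 9 16 14 17 1)(3 6)(13 15)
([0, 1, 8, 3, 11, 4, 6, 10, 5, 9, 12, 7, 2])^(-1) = [0, 1, 12, 3, 5, 8, 6, 11, 2, 9, 7, 4, 10]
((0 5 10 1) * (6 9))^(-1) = (0 1 10 5)(6 9) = ((0 5 10 1)(6 9))^(-1)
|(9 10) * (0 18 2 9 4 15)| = |(0 18 2 9 10 4 15)| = 7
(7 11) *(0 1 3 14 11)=(0 1 3 14 11 7)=[1, 3, 2, 14, 4, 5, 6, 0, 8, 9, 10, 7, 12, 13, 11]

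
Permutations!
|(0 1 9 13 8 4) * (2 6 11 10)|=12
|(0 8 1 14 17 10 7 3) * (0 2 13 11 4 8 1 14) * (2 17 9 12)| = |(0 1)(2 13 11 4 8 14 9 12)(3 17 10 7)| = 8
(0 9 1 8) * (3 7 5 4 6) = (0 9 1 8)(3 7 5 4 6) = [9, 8, 2, 7, 6, 4, 3, 5, 0, 1]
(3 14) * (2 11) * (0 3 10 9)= (0 3 14 10 9)(2 11)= [3, 1, 11, 14, 4, 5, 6, 7, 8, 0, 9, 2, 12, 13, 10]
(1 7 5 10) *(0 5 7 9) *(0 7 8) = (0 5 10 1 9 7 8) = [5, 9, 2, 3, 4, 10, 6, 8, 0, 7, 1]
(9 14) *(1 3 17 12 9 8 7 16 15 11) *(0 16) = (0 16 15 11 1 3 17 12 9 14 8 7) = [16, 3, 2, 17, 4, 5, 6, 0, 7, 14, 10, 1, 9, 13, 8, 11, 15, 12]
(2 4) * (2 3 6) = (2 4 3 6) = [0, 1, 4, 6, 3, 5, 2]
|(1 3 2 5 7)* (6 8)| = 10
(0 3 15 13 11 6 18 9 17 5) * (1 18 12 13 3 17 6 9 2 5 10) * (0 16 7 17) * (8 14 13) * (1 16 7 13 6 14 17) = [0, 18, 5, 15, 4, 7, 12, 1, 17, 14, 16, 9, 8, 11, 6, 3, 13, 10, 2] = (1 18 2 5 7)(3 15)(6 12 8 17 10 16 13 11 9 14)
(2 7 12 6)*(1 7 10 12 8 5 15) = [0, 7, 10, 3, 4, 15, 2, 8, 5, 9, 12, 11, 6, 13, 14, 1] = (1 7 8 5 15)(2 10 12 6)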